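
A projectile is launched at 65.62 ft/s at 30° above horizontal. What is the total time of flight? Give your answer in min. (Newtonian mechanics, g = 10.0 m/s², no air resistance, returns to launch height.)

v₀ = 65.62 ft/s × 0.3048 = 20.00098 m/s
T = 2 × v₀ × sin(θ) / g = 2 × 20.00098 × sin(30°) / 10.0 = 2 × 20.00098 × 0.5 / 10.0 = 2.000098 s
T = 2.000098 s / 60.0 = 0.03333 min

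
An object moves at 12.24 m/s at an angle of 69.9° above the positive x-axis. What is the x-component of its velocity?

vₓ = v cos(θ) = 12.24 × cos(69.9°) = 4.21 m/s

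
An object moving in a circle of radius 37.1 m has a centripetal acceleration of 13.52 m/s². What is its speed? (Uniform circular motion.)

v = √(a_c × r) = √(13.52 × 37.1) = 22.4 m/s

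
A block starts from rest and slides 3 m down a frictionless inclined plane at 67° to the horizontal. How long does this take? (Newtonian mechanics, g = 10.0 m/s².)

a = g sin(θ) = 10.0 × sin(67°) = 9.205 m/s²
t = √(2d/a) = √(2 × 3 / 9.205) = 0.81 s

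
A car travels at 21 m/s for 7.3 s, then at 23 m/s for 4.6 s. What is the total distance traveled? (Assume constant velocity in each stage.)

d₁ = v₁t₁ = 21 × 7.3 = 153.3 m
d₂ = v₂t₂ = 23 × 4.6 = 105.8 m
d_total = 153.3 + 105.8 = 259.1 m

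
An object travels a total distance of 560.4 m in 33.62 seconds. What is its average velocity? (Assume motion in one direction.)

v_avg = Δd / Δt = 560.4 / 33.62 = 16.67 m/s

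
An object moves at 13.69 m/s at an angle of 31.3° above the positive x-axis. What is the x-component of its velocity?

vₓ = v cos(θ) = 13.69 × cos(31.3°) = 11.7 m/s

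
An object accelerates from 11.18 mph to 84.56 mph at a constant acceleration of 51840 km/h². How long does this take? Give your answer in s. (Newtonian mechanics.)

v₀ = 11.18 mph × 0.44704 = 4.99791 m/s
v = 84.56 mph × 0.44704 = 37.8017 m/s
a = 51840 km/h² × 7.716049382716049e-05 = 4.0 m/s²
t = (v - v₀) / a = (37.8017 - 4.99791) / 4.0 = 8.201 s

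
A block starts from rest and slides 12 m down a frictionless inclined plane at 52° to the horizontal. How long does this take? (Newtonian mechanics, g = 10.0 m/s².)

a = g sin(θ) = 10.0 × sin(52°) = 7.8801 m/s²
t = √(2d/a) = √(2 × 12 / 7.8801) = 1.75 s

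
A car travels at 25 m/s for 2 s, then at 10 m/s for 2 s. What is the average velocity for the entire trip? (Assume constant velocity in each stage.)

d₁ = v₁t₁ = 25 × 2 = 50 m
d₂ = v₂t₂ = 10 × 2 = 20 m
d_total = 70 m, t_total = 4 s
v_avg = d_total/t_total = 70/4 = 17.5 m/s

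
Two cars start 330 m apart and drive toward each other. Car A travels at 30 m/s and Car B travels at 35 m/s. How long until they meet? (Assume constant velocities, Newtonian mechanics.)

Combined speed: v_combined = 30 + 35 = 65 m/s
Time to meet: t = d/v_combined = 330/65 = 5.08 s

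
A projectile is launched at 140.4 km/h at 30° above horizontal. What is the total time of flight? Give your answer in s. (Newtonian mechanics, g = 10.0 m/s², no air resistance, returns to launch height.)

v₀ = 140.4 km/h × 0.2777777777777778 = 39.0 m/s
T = 2 × v₀ × sin(θ) / g = 2 × 39.0 × sin(30°) / 10.0 = 2 × 39.0 × 0.5 / 10.0 = 3.9 s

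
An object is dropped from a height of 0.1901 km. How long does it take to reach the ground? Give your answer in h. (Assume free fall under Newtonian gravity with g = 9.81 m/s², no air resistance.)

h = 0.1901 km × 1000.0 = 190.1 m
t = √(2h/g) = √(2 × 190.1 / 9.81) = 6.22546 s
t = 6.22546 s / 3600.0 = 0.001729 h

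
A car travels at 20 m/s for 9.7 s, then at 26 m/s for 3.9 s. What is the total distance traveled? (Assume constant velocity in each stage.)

d₁ = v₁t₁ = 20 × 9.7 = 194.0 m
d₂ = v₂t₂ = 26 × 3.9 = 101.4 m
d_total = 194.0 + 101.4 = 295.4 m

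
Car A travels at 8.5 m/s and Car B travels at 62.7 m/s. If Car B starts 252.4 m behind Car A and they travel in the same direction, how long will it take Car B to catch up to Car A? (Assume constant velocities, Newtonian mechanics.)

Relative speed: v_rel = 62.7 - 8.5 = 54.2 m/s
Time to catch: t = d₀/v_rel = 252.4/54.2 = 4.66 s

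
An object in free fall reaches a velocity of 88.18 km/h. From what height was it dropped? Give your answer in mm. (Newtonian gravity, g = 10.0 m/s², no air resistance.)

v = 88.18 km/h × 0.2777777777777778 = 24.4944 m/s
h = v² / (2g) = 24.4944² / (2 × 10.0) = 29.9988 m
h = 29.9988 m / 0.001 = 30000 mm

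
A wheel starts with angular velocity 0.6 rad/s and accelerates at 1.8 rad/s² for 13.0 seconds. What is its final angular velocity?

ω = ω₀ + αt = 0.6 + 1.8 × 13.0 = 24.0 rad/s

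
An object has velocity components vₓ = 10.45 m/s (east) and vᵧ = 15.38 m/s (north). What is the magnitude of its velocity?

|v| = √(vₓ² + vᵧ²) = √(10.45² + 15.38²) = √(345.7469) = 18.59 m/s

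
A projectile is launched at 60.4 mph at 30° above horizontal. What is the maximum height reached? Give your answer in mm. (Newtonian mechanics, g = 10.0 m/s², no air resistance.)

v₀ = 60.4 mph × 0.44704 = 27.0012 m/s
H = v₀² × sin²(θ) / (2g) = 27.0012² × sin(30°)² / (2 × 10.0) = 729.065 × 0.25 / 20.0 = 9.11331 m
H = 9.11331 m / 0.001 = 9113 mm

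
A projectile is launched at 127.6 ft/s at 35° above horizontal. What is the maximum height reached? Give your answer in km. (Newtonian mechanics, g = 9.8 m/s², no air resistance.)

v₀ = 127.6 ft/s × 0.3048 = 38.8925 m/s
H = v₀² × sin²(θ) / (2g) = 38.8925² × sin(35°)² / (2 × 9.8) = 1512.63 × 0.32899 / 19.6 = 25.3898 m
H = 25.3898 m / 1000.0 = 0.02539 km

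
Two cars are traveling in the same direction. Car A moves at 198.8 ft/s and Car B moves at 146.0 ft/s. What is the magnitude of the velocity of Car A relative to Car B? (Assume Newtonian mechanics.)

v_rel = |v_A - v_B| = |198.8 - 146.0| = 52.8 ft/s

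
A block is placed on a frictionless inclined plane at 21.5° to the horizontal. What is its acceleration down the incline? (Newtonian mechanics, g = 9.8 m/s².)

a = g sin(θ) = 9.8 × sin(21.5°) = 9.8 × 0.3665 = 3.59 m/s²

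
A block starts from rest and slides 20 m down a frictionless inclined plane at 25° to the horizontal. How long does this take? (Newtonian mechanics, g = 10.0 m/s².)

a = g sin(θ) = 10.0 × sin(25°) = 4.2262 m/s²
t = √(2d/a) = √(2 × 20 / 4.2262) = 3.08 s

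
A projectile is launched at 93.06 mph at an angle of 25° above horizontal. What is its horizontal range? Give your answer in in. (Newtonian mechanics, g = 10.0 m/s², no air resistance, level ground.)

v₀ = 93.06 mph × 0.44704 = 41.6015 m/s
R = v₀² × sin(2θ) / g = 41.6015² × sin(2 × 25°) / 10.0 = 1730.68 × 0.766044 / 10.0 = 132.578 m
R = 132.578 m / 0.0254 = 5220 in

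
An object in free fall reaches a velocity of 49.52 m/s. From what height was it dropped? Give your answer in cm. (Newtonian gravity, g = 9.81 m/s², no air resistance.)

h = v² / (2g) = 49.52² / (2 × 9.81) = 124.986 m
h = 124.986 m / 0.01 = 12500 cm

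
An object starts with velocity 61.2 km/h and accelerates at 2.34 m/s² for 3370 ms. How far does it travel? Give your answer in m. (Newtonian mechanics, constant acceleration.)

v₀ = 61.2 km/h × 0.2777777777777778 = 17.0 m/s
t = 3370 ms × 0.001 = 3.37 s
d = v₀ × t + ½ × a × t² = 17.0 × 3.37 + 0.5 × 2.34 × 3.37² = 70.58 m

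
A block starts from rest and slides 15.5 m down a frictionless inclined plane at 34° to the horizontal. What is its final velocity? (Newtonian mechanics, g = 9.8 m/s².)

a = g sin(θ) = 9.8 × sin(34°) = 5.4801 m/s²
v = √(2ad) = √(2 × 5.4801 × 15.5) = 13.03 m/s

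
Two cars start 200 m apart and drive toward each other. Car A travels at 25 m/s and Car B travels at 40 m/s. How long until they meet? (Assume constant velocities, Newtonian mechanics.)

Combined speed: v_combined = 25 + 40 = 65 m/s
Time to meet: t = d/v_combined = 200/65 = 3.08 s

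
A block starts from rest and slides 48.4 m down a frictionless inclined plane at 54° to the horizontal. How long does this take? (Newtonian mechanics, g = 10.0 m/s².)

a = g sin(θ) = 10.0 × sin(54°) = 8.0902 m/s²
t = √(2d/a) = √(2 × 48.4 / 8.0902) = 3.46 s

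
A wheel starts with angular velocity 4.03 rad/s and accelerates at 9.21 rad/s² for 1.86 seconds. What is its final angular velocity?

ω = ω₀ + αt = 4.03 + 9.21 × 1.86 = 21.16 rad/s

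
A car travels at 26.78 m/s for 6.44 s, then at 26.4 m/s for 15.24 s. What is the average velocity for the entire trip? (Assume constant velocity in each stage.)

d₁ = v₁t₁ = 26.78 × 6.44 = 172.4632 m
d₂ = v₂t₂ = 26.4 × 15.24 = 402.336 m
d_total = 574.7992 m, t_total = 21.68 s
v_avg = d_total/t_total = 574.7992/21.68 = 26.51 m/s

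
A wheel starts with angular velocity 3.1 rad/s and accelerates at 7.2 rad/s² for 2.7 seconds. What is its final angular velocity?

ω = ω₀ + αt = 3.1 + 7.2 × 2.7 = 22.54 rad/s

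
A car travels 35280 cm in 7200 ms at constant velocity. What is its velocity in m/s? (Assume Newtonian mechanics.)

d = 35280 cm × 0.01 = 352.8 m
t = 7200 ms × 0.001 = 7.2 s
v = d / t = 352.8 / 7.2 = 49.0 m/s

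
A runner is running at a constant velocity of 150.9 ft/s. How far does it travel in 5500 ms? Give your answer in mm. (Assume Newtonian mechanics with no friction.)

v = 150.9 ft/s × 0.3048 = 45.9943 m/s
t = 5500 ms × 0.001 = 5.5 s
d = v × t = 45.9943 × 5.5 = 252.969 m
d = 252.969 m / 0.001 = 253000 mm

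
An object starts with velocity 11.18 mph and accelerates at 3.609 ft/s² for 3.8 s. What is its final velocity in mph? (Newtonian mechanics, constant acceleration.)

v₀ = 11.18 mph × 0.44704 = 4.99791 m/s
a = 3.609 ft/s² × 0.3048 = 1.10002 m/s²
v = v₀ + a × t = 4.99791 + 1.10002 × 3.8 = 9.17799 m/s
v = 9.17799 m/s / 0.44704 = 20.53 mph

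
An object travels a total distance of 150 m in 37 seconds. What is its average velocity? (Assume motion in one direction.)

v_avg = Δd / Δt = 150 / 37 = 4.05 m/s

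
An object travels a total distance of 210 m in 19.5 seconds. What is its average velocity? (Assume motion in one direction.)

v_avg = Δd / Δt = 210 / 19.5 = 10.77 m/s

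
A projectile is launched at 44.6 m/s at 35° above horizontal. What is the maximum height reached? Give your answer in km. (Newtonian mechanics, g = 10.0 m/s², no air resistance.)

H = v₀² × sin²(θ) / (2g) = 44.6² × sin(35°)² / (2 × 10.0) = 1989.16 × 0.32899 / 20.0 = 32.7207 m
H = 32.7207 m / 1000.0 = 0.03272 km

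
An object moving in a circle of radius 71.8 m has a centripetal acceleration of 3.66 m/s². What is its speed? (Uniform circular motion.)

v = √(a_c × r) = √(3.66 × 71.8) = 16.21 m/s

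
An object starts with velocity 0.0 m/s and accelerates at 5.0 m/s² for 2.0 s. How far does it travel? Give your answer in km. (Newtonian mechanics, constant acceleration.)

d = v₀ × t + ½ × a × t² = 0.0 × 2.0 + 0.5 × 5.0 × 2.0² = 10.0 m
d = 10.0 m / 1000.0 = 0.01 km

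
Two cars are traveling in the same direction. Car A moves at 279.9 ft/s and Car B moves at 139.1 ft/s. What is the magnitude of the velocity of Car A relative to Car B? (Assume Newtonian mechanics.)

v_rel = |v_A - v_B| = |279.9 - 139.1| = 140.8 ft/s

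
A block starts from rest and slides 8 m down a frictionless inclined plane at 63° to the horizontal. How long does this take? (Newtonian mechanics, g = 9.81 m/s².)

a = g sin(θ) = 9.81 × sin(63°) = 8.7408 m/s²
t = √(2d/a) = √(2 × 8 / 8.7408) = 1.35 s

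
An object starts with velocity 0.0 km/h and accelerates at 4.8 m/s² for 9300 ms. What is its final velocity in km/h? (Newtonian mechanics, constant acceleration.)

v₀ = 0.0 km/h × 0.2777777777777778 = 0.0 m/s
t = 9300 ms × 0.001 = 9.3 s
v = v₀ + a × t = 0.0 + 4.8 × 9.3 = 44.64 m/s
v = 44.64 m/s / 0.2777777777777778 = 160.7 km/h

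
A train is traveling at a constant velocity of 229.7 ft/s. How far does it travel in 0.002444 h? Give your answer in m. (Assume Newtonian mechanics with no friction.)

v = 229.7 ft/s × 0.3048 = 70.0126 m/s
t = 0.002444 h × 3600.0 = 8.7984 s
d = v × t = 70.0126 × 8.7984 = 616.0 m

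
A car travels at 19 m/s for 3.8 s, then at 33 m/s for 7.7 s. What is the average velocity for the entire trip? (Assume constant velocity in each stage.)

d₁ = v₁t₁ = 19 × 3.8 = 72.2 m
d₂ = v₂t₂ = 33 × 7.7 = 254.1 m
d_total = 326.3 m, t_total = 11.5 s
v_avg = d_total/t_total = 326.3/11.5 = 28.37 m/s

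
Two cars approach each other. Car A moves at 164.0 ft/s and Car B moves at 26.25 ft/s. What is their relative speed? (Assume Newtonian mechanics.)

v_rel = v_A + v_B = 164.0 + 26.25 = 190.25 ft/s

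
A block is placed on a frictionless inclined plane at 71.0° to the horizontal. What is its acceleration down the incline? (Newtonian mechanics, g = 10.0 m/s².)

a = g sin(θ) = 10.0 × sin(71.0°) = 10.0 × 0.9455 = 9.46 m/s²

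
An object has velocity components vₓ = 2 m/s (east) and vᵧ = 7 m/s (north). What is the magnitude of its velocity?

|v| = √(vₓ² + vᵧ²) = √(2² + 7²) = √(53) = 7.28 m/s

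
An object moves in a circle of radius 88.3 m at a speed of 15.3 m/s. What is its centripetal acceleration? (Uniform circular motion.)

a_c = v²/r = 15.3²/88.3 = 234.09/88.3 = 2.65 m/s²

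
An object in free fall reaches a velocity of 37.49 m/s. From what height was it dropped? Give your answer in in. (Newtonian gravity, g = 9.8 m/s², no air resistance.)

h = v² / (2g) = 37.49² / (2 × 9.8) = 71.7092 m
h = 71.7092 m / 0.0254 = 2823 in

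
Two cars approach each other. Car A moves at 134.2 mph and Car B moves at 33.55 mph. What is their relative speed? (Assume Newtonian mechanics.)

v_rel = v_A + v_B = 134.2 + 33.55 = 167.75 mph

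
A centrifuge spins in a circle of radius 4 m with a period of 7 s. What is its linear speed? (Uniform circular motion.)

v = 2πr/T = 2π×4/7 = 3.59 m/s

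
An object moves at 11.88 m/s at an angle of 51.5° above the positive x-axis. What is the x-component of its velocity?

vₓ = v cos(θ) = 11.88 × cos(51.5°) = 7.4 m/s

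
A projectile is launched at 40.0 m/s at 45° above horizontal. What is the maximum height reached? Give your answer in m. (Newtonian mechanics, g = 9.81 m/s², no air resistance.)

H = v₀² × sin²(θ) / (2g) = 40.0² × sin(45°)² / (2 × 9.81) = 1600.0 × 0.5 / 19.62 = 40.77 m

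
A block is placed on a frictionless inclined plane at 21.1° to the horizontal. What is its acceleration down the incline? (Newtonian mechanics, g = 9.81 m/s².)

a = g sin(θ) = 9.81 × sin(21.1°) = 9.81 × 0.36 = 3.53 m/s²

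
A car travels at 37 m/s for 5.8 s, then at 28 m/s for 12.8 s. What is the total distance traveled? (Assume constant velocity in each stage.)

d₁ = v₁t₁ = 37 × 5.8 = 214.6 m
d₂ = v₂t₂ = 28 × 12.8 = 358.4 m
d_total = 214.6 + 358.4 = 573.0 m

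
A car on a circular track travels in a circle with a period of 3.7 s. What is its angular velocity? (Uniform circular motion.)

ω = 2π/T = 2π/3.7 = 1.6982 rad/s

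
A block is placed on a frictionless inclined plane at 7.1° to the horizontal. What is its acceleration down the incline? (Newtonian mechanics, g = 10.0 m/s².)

a = g sin(θ) = 10.0 × sin(7.1°) = 10.0 × 0.1236 = 1.24 m/s²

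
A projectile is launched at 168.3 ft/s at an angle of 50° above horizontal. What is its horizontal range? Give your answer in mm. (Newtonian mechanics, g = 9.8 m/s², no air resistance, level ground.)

v₀ = 168.3 ft/s × 0.3048 = 51.2978 m/s
R = v₀² × sin(2θ) / g = 51.2978² × sin(2 × 50°) / 9.8 = 2631.46 × 0.984808 / 9.8 = 264.437 m
R = 264.437 m / 0.001 = 264400 mm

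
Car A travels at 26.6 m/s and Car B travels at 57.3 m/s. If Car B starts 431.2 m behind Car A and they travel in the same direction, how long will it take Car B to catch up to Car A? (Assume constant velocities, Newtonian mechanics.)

Relative speed: v_rel = 57.3 - 26.6 = 30.7 m/s
Time to catch: t = d₀/v_rel = 431.2/30.7 = 14.05 s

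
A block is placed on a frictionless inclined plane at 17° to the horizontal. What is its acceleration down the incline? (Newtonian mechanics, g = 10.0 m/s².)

a = g sin(θ) = 10.0 × sin(17°) = 10.0 × 0.2924 = 2.92 m/s²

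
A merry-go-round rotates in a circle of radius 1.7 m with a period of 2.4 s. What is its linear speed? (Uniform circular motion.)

v = 2πr/T = 2π×1.7/2.4 = 4.45 m/s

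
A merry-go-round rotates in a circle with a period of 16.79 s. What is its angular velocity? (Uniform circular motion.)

ω = 2π/T = 2π/16.79 = 0.3742 rad/s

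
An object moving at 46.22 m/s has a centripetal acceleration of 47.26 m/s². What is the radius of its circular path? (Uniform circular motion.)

r = v²/a_c = 46.22²/47.26 = 45.2 m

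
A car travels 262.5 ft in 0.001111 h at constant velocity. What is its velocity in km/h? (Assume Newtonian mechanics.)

d = 262.5 ft × 0.3048 = 80.01 m
t = 0.001111 h × 3600.0 = 3.9996 s
v = d / t = 80.01 / 3.9996 = 20.0045 m/s
v = 20.0045 m/s / 0.2777777777777778 = 72.02 km/h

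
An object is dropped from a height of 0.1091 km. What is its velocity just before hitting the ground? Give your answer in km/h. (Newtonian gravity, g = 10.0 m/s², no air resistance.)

h = 0.1091 km × 1000.0 = 109.1 m
v = √(2gh) = √(2 × 10.0 × 109.1) = 46.7119 m/s
v = 46.7119 m/s / 0.2777777777777778 = 168.2 km/h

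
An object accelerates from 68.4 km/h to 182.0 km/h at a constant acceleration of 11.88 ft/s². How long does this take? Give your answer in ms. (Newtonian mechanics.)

v₀ = 68.4 km/h × 0.2777777777777778 = 19.0 m/s
v = 182.0 km/h × 0.2777777777777778 = 50.5556 m/s
a = 11.88 ft/s² × 0.3048 = 3.62102 m/s²
t = (v - v₀) / a = (50.5556 - 19.0) / 3.62102 = 8.71456 s
t = 8.71456 s / 0.001 = 8715 ms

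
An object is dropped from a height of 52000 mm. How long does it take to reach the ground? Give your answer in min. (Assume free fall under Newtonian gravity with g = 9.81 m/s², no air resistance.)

h = 52000 mm × 0.001 = 52.0 m
t = √(2h/g) = √(2 × 52.0 / 9.81) = 3.25598 s
t = 3.25598 s / 60.0 = 0.05427 min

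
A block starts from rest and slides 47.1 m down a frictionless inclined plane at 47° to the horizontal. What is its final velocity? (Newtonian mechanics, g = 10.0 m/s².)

a = g sin(θ) = 10.0 × sin(47°) = 7.3135 m/s²
v = √(2ad) = √(2 × 7.3135 × 47.1) = 26.25 m/s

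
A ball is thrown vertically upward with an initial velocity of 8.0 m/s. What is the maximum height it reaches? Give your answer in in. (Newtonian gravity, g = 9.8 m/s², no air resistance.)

h_max = v₀² / (2g) = 8.0² / (2 × 9.8) = 64.0 / 19.6 = 3.26531 m
h_max = 3.26531 m / 0.0254 = 128.6 in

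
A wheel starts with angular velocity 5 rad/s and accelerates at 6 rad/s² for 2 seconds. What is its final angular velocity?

ω = ω₀ + αt = 5 + 6 × 2 = 17 rad/s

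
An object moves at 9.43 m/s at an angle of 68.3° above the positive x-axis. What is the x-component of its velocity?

vₓ = v cos(θ) = 9.43 × cos(68.3°) = 3.49 m/s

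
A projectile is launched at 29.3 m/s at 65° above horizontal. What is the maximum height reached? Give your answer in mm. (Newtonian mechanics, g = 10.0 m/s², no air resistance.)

H = v₀² × sin²(θ) / (2g) = 29.3² × sin(65°)² / (2 × 10.0) = 858.49 × 0.821394 / 20.0 = 35.2579 m
H = 35.2579 m / 0.001 = 35260 mm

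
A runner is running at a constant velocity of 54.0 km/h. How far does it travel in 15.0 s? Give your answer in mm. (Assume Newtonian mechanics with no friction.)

v = 54.0 km/h × 0.2777777777777778 = 15.0 m/s
d = v × t = 15.0 × 15.0 = 225.0 m
d = 225.0 m / 0.001 = 225000 mm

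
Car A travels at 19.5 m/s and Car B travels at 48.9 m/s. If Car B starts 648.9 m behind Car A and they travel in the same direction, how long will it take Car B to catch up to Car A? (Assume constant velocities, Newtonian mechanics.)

Relative speed: v_rel = 48.9 - 19.5 = 29.4 m/s
Time to catch: t = d₀/v_rel = 648.9/29.4 = 22.07 s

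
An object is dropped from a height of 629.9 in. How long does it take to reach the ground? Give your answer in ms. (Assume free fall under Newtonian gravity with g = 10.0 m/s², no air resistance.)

h = 629.9 in × 0.0254 = 15.9995 m
t = √(2h/g) = √(2 × 15.9995 / 10.0) = 1.78883 s
t = 1.78883 s / 0.001 = 1789 ms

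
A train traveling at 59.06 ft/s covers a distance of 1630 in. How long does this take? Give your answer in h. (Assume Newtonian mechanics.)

d = 1630 in × 0.0254 = 41.402 m
v = 59.06 ft/s × 0.3048 = 18.0015 m/s
t = d / v = 41.402 / 18.0015 = 2.29992 s
t = 2.29992 s / 3600.0 = 0.0006389 h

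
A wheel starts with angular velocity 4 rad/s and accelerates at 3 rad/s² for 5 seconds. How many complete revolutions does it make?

θ = ω₀t + ½αt² = 4×5 + ½×3×5² = 57.5 rad
Total revolutions = θ/(2π) = 57.5/(2π) = 9.15
Complete revolutions = ⌊9.15⌋ = 9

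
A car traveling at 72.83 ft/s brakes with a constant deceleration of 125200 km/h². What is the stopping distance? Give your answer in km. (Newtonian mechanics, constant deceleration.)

v₀ = 72.83 ft/s × 0.3048 = 22.1986 m/s
a = 125200 km/h² × 7.716049382716049e-05 = 9.66049 m/s²
d = v₀² / (2a) = 22.1986² / (2 × 9.66049) = 492.778 / 19.321 = 25.5048 m
d = 25.5048 m / 1000.0 = 0.0255 km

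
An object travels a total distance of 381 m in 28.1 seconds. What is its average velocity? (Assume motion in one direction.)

v_avg = Δd / Δt = 381 / 28.1 = 13.56 m/s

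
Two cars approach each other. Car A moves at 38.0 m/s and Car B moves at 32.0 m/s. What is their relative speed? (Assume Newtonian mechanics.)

v_rel = v_A + v_B = 38.0 + 32.0 = 70.0 m/s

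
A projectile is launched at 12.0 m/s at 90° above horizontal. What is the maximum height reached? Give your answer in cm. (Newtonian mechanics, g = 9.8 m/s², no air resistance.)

H = v₀² × sin²(θ) / (2g) = 12.0² × sin(90°)² / (2 × 9.8) = 144.0 × 1.0 / 19.6 = 7.34694 m
H = 7.34694 m / 0.01 = 734.7 cm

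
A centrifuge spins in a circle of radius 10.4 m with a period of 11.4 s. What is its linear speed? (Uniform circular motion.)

v = 2πr/T = 2π×10.4/11.4 = 5.73 m/s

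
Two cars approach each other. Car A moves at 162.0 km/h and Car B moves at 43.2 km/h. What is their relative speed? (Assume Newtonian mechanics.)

v_rel = v_A + v_B = 162.0 + 43.2 = 205.2 km/h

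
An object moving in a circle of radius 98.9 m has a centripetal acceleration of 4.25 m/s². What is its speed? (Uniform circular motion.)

v = √(a_c × r) = √(4.25 × 98.9) = 20.5 m/s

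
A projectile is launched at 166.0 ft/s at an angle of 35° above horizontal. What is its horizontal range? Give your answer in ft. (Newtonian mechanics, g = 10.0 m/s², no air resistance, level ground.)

v₀ = 166.0 ft/s × 0.3048 = 50.5968 m/s
R = v₀² × sin(2θ) / g = 50.5968² × sin(2 × 35°) / 10.0 = 2560.04 × 0.939693 / 10.0 = 240.565 m
R = 240.565 m / 0.3048 = 789.3 ft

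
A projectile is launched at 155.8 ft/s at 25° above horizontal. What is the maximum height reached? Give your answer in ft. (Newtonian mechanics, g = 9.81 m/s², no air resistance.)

v₀ = 155.8 ft/s × 0.3048 = 47.4878 m/s
H = v₀² × sin²(θ) / (2g) = 47.4878² × sin(25°)² / (2 × 9.81) = 2255.09 × 0.178606 / 19.62 = 20.5287 m
H = 20.5287 m / 0.3048 = 67.35 ft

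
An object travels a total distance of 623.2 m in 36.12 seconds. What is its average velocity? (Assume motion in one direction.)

v_avg = Δd / Δt = 623.2 / 36.12 = 17.25 m/s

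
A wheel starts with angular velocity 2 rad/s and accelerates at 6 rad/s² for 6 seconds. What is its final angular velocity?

ω = ω₀ + αt = 2 + 6 × 6 = 38 rad/s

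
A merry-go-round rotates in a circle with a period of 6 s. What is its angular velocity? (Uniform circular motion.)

ω = 2π/T = 2π/6 = 1.0472 rad/s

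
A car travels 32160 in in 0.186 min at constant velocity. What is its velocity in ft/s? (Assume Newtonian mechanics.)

d = 32160 in × 0.0254 = 816.864 m
t = 0.186 min × 60.0 = 11.16 s
v = d / t = 816.864 / 11.16 = 73.1957 m/s
v = 73.1957 m/s / 0.3048 = 240.1 ft/s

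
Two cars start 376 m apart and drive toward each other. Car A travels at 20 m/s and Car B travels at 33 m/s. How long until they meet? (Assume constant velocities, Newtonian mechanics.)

Combined speed: v_combined = 20 + 33 = 53 m/s
Time to meet: t = d/v_combined = 376/53 = 7.09 s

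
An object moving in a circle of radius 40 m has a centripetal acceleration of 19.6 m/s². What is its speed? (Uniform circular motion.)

v = √(a_c × r) = √(19.6 × 40) = 28.0 m/s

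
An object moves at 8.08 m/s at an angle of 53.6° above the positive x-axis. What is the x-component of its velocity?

vₓ = v cos(θ) = 8.08 × cos(53.6°) = 4.79 m/s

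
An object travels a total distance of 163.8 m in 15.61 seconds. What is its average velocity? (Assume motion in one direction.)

v_avg = Δd / Δt = 163.8 / 15.61 = 10.49 m/s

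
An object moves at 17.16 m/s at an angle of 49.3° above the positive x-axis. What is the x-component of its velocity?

vₓ = v cos(θ) = 17.16 × cos(49.3°) = 11.19 m/s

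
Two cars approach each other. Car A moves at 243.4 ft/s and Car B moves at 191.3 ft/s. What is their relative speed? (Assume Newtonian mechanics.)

v_rel = v_A + v_B = 243.4 + 191.3 = 434.7 ft/s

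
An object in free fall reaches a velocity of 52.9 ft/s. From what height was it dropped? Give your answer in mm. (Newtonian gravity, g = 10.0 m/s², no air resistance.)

v = 52.9 ft/s × 0.3048 = 16.1239 m/s
h = v² / (2g) = 16.1239² / (2 × 10.0) = 12.999 m
h = 12.999 m / 0.001 = 13000 mm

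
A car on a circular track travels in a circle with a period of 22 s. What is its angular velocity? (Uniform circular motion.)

ω = 2π/T = 2π/22 = 0.2856 rad/s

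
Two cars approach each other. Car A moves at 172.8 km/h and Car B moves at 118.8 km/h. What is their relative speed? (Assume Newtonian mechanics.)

v_rel = v_A + v_B = 172.8 + 118.8 = 291.6 km/h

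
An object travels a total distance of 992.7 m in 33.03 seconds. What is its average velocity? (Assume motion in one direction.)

v_avg = Δd / Δt = 992.7 / 33.03 = 30.05 m/s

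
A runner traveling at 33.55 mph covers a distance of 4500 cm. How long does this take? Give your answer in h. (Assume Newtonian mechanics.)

d = 4500 cm × 0.01 = 45.0 m
v = 33.55 mph × 0.44704 = 14.9982 m/s
t = d / v = 45.0 / 14.9982 = 3.00036 s
t = 3.00036 s / 3600.0 = 0.0008334 h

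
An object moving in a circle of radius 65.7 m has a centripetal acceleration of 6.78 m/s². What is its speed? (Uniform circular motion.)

v = √(a_c × r) = √(6.78 × 65.7) = 21.11 m/s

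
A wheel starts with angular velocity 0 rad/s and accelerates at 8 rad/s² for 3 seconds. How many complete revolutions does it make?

θ = ω₀t + ½αt² = 0×3 + ½×8×3² = 36.0 rad
Total revolutions = θ/(2π) = 36.0/(2π) = 5.73
Complete revolutions = ⌊5.73⌋ = 5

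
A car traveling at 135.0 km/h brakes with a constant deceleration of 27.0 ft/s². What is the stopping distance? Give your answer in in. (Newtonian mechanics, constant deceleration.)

v₀ = 135.0 km/h × 0.2777777777777778 = 37.5 m/s
a = 27.0 ft/s² × 0.3048 = 8.2296 m/s²
d = v₀² / (2a) = 37.5² / (2 × 8.2296) = 1406.25 / 16.4592 = 85.4385 m
d = 85.4385 m / 0.0254 = 3364 in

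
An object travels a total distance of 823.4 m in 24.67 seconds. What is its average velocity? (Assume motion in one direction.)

v_avg = Δd / Δt = 823.4 / 24.67 = 33.38 m/s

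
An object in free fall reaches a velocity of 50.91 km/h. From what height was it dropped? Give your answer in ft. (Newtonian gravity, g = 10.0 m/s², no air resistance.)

v = 50.91 km/h × 0.2777777777777778 = 14.1417 m/s
h = v² / (2g) = 14.1417² / (2 × 10.0) = 9.99938 m
h = 9.99938 m / 0.3048 = 32.81 ft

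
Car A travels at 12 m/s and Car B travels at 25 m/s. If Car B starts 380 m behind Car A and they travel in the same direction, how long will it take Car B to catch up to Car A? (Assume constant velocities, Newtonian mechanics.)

Relative speed: v_rel = 25 - 12 = 13 m/s
Time to catch: t = d₀/v_rel = 380/13 = 29.23 s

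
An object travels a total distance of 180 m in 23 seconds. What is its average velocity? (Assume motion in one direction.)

v_avg = Δd / Δt = 180 / 23 = 7.83 m/s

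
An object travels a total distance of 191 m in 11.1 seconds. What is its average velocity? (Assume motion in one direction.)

v_avg = Δd / Δt = 191 / 11.1 = 17.21 m/s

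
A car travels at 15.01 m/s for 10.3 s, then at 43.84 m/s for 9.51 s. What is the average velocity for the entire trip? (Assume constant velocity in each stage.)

d₁ = v₁t₁ = 15.01 × 10.3 = 154.603 m
d₂ = v₂t₂ = 43.84 × 9.51 = 416.9184 m
d_total = 571.5214 m, t_total = 19.81 s
v_avg = d_total/t_total = 571.5214/19.81 = 28.85 m/s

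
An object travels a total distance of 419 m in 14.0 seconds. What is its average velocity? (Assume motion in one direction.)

v_avg = Δd / Δt = 419 / 14.0 = 29.93 m/s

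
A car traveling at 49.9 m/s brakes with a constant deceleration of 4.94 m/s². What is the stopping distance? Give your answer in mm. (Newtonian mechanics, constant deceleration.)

d = v₀² / (2a) = 49.9² / (2 × 4.94) = 2490.01 / 9.88 = 252.025 m
d = 252.025 m / 0.001 = 252000 mm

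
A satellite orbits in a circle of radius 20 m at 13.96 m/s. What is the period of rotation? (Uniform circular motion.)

T = 2πr/v = 2π×20/13.96 = 9.0 s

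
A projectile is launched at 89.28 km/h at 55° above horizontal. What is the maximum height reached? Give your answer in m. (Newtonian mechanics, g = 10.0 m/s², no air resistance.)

v₀ = 89.28 km/h × 0.2777777777777778 = 24.8 m/s
H = v₀² × sin²(θ) / (2g) = 24.8² × sin(55°)² / (2 × 10.0) = 615.04 × 0.67101 / 20.0 = 20.63 m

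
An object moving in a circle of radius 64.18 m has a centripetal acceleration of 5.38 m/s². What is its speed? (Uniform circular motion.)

v = √(a_c × r) = √(5.38 × 64.18) = 18.58 m/s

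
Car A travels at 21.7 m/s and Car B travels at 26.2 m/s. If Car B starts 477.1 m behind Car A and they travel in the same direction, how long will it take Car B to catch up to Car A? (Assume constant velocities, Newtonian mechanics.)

Relative speed: v_rel = 26.2 - 21.7 = 4.5 m/s
Time to catch: t = d₀/v_rel = 477.1/4.5 = 106.02 s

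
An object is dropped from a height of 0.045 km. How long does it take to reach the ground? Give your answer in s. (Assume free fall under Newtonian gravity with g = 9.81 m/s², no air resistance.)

h = 0.045 km × 1000.0 = 45.0 m
t = √(2h/g) = √(2 × 45.0 / 9.81) = 3.029 s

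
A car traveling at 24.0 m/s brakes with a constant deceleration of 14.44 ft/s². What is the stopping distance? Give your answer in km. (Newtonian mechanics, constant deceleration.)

a = 14.44 ft/s² × 0.3048 = 4.40131 m/s²
d = v₀² / (2a) = 24.0² / (2 × 4.40131) = 576.0 / 8.80262 = 65.4351 m
d = 65.4351 m / 1000.0 = 0.06544 km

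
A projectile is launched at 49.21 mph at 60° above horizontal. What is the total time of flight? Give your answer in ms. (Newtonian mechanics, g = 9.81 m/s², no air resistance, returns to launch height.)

v₀ = 49.21 mph × 0.44704 = 21.9988 m/s
T = 2 × v₀ × sin(θ) / g = 2 × 21.9988 × sin(60°) / 9.81 = 2 × 21.9988 × 0.866025 / 9.81 = 3.8841 s
T = 3.8841 s / 0.001 = 3884 ms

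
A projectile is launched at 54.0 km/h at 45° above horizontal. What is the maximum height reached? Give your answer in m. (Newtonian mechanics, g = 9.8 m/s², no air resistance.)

v₀ = 54.0 km/h × 0.2777777777777778 = 15.0 m/s
H = v₀² × sin²(θ) / (2g) = 15.0² × sin(45°)² / (2 × 9.8) = 225.0 × 0.5 / 19.6 = 5.74 m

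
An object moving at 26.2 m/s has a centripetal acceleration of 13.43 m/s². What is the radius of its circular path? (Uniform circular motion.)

r = v²/a_c = 26.2²/13.43 = 51.11 m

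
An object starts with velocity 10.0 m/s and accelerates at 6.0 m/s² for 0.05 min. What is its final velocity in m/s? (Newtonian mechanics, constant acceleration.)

t = 0.05 min × 60.0 = 3.0 s
v = v₀ + a × t = 10.0 + 6.0 × 3.0 = 28.0 m/s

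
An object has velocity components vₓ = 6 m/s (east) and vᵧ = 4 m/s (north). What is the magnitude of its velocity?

|v| = √(vₓ² + vᵧ²) = √(6² + 4²) = √(52) = 7.21 m/s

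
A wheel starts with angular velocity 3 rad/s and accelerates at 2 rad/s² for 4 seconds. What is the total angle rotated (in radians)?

θ = ω₀t + ½αt² = 3×4 + ½×2×4² = 28.0 rad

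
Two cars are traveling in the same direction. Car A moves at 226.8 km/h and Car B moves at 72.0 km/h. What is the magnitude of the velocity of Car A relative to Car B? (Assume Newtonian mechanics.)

v_rel = |v_A - v_B| = |226.8 - 72.0| = 154.8 km/h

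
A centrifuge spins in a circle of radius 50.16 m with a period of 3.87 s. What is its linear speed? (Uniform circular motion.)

v = 2πr/T = 2π×50.16/3.87 = 81.44 m/s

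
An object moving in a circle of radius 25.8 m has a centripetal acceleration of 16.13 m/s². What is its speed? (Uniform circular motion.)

v = √(a_c × r) = √(16.13 × 25.8) = 20.4 m/s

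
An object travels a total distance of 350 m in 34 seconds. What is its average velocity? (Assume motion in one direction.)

v_avg = Δd / Δt = 350 / 34 = 10.29 m/s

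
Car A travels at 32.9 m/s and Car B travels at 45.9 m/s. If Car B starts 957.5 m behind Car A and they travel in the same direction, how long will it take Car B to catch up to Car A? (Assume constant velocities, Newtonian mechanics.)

Relative speed: v_rel = 45.9 - 32.9 = 13.0 m/s
Time to catch: t = d₀/v_rel = 957.5/13.0 = 73.65 s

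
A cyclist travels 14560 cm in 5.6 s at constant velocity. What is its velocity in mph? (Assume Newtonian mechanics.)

d = 14560 cm × 0.01 = 145.6 m
v = d / t = 145.6 / 5.6 = 26.0 m/s
v = 26.0 m/s / 0.44704 = 58.16 mph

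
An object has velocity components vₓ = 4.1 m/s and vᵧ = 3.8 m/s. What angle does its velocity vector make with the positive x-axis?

θ = arctan(vᵧ/vₓ) = arctan(3.8/4.1) = 42.83°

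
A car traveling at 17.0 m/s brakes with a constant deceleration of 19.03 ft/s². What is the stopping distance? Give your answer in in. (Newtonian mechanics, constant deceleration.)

a = 19.03 ft/s² × 0.3048 = 5.80034 m/s²
d = v₀² / (2a) = 17.0² / (2 × 5.80034) = 289.0 / 11.6007 = 24.9123 m
d = 24.9123 m / 0.0254 = 980.8 in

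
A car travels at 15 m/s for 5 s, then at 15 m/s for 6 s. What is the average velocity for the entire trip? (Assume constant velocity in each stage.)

d₁ = v₁t₁ = 15 × 5 = 75 m
d₂ = v₂t₂ = 15 × 6 = 90 m
d_total = 165 m, t_total = 11 s
v_avg = d_total/t_total = 165/11 = 15.0 m/s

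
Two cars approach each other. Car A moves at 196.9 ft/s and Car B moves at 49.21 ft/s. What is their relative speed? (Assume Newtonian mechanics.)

v_rel = v_A + v_B = 196.9 + 49.21 = 246.11 ft/s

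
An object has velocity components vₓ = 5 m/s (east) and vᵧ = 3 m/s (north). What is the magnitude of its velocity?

|v| = √(vₓ² + vᵧ²) = √(5² + 3²) = √(34) = 5.83 m/s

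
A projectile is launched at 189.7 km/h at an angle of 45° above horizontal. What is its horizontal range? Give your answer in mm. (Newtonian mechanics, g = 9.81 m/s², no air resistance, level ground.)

v₀ = 189.7 km/h × 0.2777777777777778 = 52.6944 m/s
R = v₀² × sin(2θ) / g = 52.6944² × sin(2 × 45°) / 9.81 = 2776.7 × 1.0 / 9.81 = 283.048 m
R = 283.048 m / 0.001 = 283000 mm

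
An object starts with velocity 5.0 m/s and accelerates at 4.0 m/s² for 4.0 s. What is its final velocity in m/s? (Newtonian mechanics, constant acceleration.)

v = v₀ + a × t = 5.0 + 4.0 × 4.0 = 21.0 m/s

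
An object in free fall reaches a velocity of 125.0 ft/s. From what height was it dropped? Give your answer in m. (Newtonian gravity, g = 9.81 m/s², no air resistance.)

v = 125.0 ft/s × 0.3048 = 38.1 m/s
h = v² / (2g) = 38.1² / (2 × 9.81) = 73.99 m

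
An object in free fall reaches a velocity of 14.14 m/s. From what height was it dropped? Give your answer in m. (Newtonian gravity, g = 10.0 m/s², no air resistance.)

h = v² / (2g) = 14.14² / (2 × 10.0) = 9.997 m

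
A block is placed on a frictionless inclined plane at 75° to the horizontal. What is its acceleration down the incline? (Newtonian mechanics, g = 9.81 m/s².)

a = g sin(θ) = 9.81 × sin(75°) = 9.81 × 0.9659 = 9.48 m/s²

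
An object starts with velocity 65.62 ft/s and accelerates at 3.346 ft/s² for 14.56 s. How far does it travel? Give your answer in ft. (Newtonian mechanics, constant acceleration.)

v₀ = 65.62 ft/s × 0.3048 = 20.001 m/s
a = 3.346 ft/s² × 0.3048 = 1.01986 m/s²
d = v₀ × t + ½ × a × t² = 20.001 × 14.56 + 0.5 × 1.01986 × 14.56² = 399.316 m
d = 399.316 m / 0.3048 = 1310 ft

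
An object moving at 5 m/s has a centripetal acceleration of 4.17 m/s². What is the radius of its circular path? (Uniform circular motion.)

r = v²/a_c = 5²/4.17 = 6.0 m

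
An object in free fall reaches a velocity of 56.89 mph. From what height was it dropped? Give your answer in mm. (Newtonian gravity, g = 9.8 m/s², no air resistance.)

v = 56.89 mph × 0.44704 = 25.4321 m/s
h = v² / (2g) = 25.4321² / (2 × 9.8) = 32.9996 m
h = 32.9996 m / 0.001 = 33000 mm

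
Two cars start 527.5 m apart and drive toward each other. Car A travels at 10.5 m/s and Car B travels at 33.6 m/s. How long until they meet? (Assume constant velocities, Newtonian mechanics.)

Combined speed: v_combined = 10.5 + 33.6 = 44.1 m/s
Time to meet: t = d/v_combined = 527.5/44.1 = 11.96 s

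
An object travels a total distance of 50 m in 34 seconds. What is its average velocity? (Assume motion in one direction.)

v_avg = Δd / Δt = 50 / 34 = 1.47 m/s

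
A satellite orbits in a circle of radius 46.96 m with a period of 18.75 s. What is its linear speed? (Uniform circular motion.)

v = 2πr/T = 2π×46.96/18.75 = 15.74 m/s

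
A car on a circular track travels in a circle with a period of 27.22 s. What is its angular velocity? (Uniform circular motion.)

ω = 2π/T = 2π/27.22 = 0.2308 rad/s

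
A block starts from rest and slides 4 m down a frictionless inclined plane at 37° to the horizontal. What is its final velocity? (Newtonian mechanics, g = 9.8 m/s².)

a = g sin(θ) = 9.8 × sin(37°) = 5.8978 m/s²
v = √(2ad) = √(2 × 5.8978 × 4) = 6.87 m/s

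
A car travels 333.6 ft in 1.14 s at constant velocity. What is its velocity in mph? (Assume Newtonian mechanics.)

d = 333.6 ft × 0.3048 = 101.681 m
v = d / t = 101.681 / 1.14 = 89.1939 m/s
v = 89.1939 m/s / 0.44704 = 199.5 mph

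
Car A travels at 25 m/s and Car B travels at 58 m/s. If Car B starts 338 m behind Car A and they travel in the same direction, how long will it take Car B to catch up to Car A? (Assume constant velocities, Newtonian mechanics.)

Relative speed: v_rel = 58 - 25 = 33 m/s
Time to catch: t = d₀/v_rel = 338/33 = 10.24 s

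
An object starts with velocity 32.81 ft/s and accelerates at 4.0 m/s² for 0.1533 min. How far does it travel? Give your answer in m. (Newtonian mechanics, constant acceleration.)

v₀ = 32.81 ft/s × 0.3048 = 10.0005 m/s
t = 0.1533 min × 60.0 = 9.198 s
d = v₀ × t + ½ × a × t² = 10.0005 × 9.198 + 0.5 × 4.0 × 9.198² = 261.2 m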